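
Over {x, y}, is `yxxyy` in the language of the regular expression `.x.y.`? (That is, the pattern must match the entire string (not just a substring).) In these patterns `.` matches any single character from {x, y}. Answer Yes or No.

Yes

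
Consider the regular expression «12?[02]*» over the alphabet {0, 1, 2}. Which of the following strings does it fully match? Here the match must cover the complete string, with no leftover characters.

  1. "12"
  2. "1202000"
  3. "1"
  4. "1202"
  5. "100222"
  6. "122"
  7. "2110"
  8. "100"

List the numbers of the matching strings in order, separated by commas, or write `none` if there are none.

1 → match
2 → match
3 → match
4 → match
5 → match
6 → match
7 → no match — must start with "1"
8 → match

1, 2, 3, 4, 5, 6, 8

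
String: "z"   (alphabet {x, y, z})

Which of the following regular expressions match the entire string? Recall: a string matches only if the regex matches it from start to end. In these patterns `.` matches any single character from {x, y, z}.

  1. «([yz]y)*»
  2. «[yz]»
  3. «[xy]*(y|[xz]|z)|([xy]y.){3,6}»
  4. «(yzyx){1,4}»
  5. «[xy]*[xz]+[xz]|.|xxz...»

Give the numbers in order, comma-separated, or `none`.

2, 3, 5

1 → no match
2 → match
3 → match
4 → no match — must start with "yzyx"
5 → match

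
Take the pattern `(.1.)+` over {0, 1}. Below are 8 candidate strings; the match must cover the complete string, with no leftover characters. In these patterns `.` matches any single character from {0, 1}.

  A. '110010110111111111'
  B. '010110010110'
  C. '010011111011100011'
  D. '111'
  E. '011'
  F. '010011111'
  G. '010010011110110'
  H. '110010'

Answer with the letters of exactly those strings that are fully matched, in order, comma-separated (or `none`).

A, B, D, E, F, G, H

A → match
B → match
C → no match
D → match
E → match
F → match
G → match
H → match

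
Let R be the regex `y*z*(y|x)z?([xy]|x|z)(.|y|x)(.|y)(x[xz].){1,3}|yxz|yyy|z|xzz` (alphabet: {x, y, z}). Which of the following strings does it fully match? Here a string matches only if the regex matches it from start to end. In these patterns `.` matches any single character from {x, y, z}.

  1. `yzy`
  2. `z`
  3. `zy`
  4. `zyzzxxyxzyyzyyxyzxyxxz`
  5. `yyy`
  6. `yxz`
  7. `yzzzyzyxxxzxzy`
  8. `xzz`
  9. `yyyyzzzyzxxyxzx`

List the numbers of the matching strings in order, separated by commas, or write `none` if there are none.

1 → no match
2 → match
3 → no match
4 → no match
5 → match
6 → match
7 → match
8 → match
9 → match

2, 5, 6, 7, 8, 9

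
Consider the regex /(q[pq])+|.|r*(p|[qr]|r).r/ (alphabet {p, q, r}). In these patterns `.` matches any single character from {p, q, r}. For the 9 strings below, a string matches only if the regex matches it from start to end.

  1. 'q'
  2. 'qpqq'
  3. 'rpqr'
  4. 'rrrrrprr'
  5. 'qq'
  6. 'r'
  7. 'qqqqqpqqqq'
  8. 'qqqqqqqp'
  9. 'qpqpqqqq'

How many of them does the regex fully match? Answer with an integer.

1 → match
2 → match
3 → match
4 → match
5 → match
6 → match
7 → match
8 → match
9 → match
Total matched: 9

9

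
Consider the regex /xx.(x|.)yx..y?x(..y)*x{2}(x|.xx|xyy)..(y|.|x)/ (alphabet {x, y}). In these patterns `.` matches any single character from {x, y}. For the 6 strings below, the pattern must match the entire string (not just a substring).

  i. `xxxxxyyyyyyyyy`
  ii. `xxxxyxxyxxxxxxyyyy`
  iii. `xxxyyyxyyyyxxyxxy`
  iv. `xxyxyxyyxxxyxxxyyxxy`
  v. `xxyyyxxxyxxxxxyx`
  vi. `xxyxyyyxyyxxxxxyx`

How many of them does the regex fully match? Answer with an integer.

i → no match
ii → no match
iii → no match
iv → match
v → match
vi → no match
Total matched: 2

2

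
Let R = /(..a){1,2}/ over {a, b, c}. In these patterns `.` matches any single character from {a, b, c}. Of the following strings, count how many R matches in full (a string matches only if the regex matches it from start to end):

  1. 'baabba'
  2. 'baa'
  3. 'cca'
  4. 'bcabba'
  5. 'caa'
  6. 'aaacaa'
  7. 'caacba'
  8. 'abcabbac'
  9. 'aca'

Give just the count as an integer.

8

1 → match
2 → match
3 → match
4 → match
5 → match
6 → match
7 → match
8 → no match — must end with 'a'
9 → match
Total matched: 8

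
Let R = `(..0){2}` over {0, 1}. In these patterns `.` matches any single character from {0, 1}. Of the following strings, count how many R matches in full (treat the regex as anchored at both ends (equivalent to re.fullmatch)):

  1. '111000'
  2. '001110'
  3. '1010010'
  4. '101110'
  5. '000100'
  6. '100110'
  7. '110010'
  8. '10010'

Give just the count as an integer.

1 → no match
2 → no match
3 → no match
4 → no match
5 → match
6 → match
7 → match
8 → no match
Total matched: 3

3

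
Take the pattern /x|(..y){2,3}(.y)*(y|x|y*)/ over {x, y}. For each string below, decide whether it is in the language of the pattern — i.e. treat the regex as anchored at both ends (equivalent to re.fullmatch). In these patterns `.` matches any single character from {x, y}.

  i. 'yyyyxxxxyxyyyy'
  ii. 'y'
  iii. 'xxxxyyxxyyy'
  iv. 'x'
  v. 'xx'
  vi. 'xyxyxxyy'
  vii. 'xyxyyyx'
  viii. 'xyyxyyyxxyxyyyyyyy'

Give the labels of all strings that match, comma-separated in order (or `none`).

i → no match
ii → no match
iii → no match
iv → match
v → no match
vi → no match
vii → no match
viii → no match

iv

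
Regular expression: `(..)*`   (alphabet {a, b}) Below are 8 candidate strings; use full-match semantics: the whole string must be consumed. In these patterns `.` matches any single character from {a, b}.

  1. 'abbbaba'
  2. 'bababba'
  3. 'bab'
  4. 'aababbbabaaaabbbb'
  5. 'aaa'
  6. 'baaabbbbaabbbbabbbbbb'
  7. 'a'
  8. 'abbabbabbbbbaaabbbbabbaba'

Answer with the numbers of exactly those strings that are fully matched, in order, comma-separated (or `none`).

none

1 → no match
2 → no match
3 → no match
4 → no match
5 → no match
6 → no match
7 → no match
8 → no match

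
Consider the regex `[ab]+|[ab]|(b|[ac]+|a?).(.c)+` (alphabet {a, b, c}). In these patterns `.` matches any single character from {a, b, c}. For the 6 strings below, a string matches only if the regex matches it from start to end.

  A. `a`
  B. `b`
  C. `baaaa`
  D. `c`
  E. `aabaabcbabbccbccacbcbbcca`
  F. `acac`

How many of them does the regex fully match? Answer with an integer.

A → match
B → match
C → match
D → no match
E → no match
F → match
Total matched: 4

4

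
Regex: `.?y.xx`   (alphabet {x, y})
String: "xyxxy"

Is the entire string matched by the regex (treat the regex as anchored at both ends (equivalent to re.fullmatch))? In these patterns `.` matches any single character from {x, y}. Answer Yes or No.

Every match must end with "xx", but "xyxxy" does not.

No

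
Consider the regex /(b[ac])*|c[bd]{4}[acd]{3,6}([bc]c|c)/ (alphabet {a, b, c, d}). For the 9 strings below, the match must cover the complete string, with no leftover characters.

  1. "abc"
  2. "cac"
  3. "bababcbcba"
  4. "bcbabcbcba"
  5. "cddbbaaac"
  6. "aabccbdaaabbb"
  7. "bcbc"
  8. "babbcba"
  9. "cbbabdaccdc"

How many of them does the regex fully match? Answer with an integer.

1 → no match
2 → no match
3 → match
4 → match
5 → match
6 → no match
7 → match
8 → no match
9 → no match
Total matched: 4

4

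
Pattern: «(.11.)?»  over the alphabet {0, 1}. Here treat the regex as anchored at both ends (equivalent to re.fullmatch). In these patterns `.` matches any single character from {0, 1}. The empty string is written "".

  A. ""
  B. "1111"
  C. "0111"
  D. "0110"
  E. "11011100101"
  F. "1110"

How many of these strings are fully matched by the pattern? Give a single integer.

A → match
B → match
C → match
D → match
E → no match
F → match
Total matched: 5

5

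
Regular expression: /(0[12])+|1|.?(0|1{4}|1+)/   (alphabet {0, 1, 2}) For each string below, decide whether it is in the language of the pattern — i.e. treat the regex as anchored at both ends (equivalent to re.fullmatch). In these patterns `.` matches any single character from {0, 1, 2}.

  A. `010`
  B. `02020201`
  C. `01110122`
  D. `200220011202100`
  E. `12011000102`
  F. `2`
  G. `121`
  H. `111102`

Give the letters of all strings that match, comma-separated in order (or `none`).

B

A → no match
B → match
C → no match
D → no match
E → no match
F → no match
G → no match
H → no match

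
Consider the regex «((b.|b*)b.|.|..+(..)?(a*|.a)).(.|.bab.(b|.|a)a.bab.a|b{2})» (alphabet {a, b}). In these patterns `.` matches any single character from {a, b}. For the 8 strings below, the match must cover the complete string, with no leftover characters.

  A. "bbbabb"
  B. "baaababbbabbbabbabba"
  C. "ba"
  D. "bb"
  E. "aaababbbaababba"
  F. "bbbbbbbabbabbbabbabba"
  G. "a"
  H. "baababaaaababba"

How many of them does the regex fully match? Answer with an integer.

5

A → match
B → match
C → no match
D → no match
E → match
F → match
G → no match
H → match
Total matched: 5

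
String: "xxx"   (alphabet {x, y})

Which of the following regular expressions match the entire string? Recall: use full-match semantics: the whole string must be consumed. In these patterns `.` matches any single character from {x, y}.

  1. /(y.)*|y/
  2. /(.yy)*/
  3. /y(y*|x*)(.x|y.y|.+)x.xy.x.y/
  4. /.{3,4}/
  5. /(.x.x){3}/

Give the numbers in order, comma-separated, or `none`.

4

1 → no match
2 → no match
3 → no match — must start with "y"
4 → match
5 → no match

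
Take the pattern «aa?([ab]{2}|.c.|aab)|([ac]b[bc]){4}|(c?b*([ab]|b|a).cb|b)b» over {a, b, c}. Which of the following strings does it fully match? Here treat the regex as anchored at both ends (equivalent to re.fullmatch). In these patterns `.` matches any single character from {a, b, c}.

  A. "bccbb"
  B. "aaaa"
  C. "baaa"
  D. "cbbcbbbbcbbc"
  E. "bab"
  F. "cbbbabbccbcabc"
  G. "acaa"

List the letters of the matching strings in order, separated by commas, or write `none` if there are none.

A → match
B → match
C → no match
D → no match
E → no match
F → no match
G → no match

A, B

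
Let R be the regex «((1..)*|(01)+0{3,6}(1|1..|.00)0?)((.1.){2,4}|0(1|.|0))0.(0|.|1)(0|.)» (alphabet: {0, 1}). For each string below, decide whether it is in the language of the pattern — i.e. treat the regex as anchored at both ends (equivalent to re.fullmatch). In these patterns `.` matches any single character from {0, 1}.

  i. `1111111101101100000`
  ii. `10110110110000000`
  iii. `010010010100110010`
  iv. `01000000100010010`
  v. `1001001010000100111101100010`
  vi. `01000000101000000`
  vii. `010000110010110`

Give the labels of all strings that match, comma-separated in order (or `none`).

i → match
ii → no match
iii → no match
iv → match
v → no match
vi → match
vii → match

i, iv, vi, vii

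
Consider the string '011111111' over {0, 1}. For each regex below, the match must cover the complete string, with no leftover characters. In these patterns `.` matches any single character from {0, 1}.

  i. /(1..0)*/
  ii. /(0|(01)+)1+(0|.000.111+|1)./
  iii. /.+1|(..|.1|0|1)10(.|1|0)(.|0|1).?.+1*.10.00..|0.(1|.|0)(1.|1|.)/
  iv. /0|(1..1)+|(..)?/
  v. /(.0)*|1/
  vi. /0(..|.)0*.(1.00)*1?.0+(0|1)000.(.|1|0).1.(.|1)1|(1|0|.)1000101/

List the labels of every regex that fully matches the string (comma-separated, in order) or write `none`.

ii, iii

i → no match
ii → match
iii → match
iv → no match
v → no match
vi → no match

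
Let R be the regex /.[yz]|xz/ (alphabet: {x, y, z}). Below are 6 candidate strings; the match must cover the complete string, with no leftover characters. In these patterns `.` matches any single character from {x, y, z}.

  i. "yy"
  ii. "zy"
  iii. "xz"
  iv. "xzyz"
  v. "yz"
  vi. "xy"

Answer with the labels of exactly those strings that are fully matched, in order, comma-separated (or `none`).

i, ii, iii, v, vi

i → match
ii → match
iii → match
iv → no match
v → match
vi → match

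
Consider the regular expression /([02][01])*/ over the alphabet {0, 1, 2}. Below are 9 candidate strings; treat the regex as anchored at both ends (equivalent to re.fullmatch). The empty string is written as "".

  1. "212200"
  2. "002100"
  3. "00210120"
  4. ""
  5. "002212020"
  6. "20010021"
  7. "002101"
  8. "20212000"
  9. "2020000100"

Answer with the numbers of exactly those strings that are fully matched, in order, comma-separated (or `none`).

1. "212200" → no match
2. "002100" → match
3. "00210120" → match
4. "" → match
5. "002212020" → no match
6. "20010021" → match
7. "002101" → match
8. "20212000" → match
9. "2020000100" → match

2, 3, 4, 6, 7, 8, 9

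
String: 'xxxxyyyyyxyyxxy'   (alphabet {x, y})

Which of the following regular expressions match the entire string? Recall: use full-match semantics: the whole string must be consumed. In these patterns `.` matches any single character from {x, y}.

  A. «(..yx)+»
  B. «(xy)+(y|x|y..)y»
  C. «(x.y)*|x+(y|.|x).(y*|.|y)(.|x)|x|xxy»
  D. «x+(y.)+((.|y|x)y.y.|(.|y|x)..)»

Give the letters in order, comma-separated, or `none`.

D

A → no match — must end with 'yx'
B → no match — must start with 'xy'
C → no match
D → match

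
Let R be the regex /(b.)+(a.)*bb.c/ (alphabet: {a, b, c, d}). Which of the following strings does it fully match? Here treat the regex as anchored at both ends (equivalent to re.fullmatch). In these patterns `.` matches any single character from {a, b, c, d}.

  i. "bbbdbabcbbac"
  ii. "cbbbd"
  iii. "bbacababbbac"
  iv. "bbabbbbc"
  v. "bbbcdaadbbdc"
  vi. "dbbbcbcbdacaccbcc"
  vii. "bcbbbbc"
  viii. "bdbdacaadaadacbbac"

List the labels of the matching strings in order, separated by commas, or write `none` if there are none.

i. "bbbdbabcbbac" → match
ii. "cbbbd" → no match — must start with "b"
iii. "bbacababbbac" → match
iv. "bbabbbbc" → match
v. "bbbcdaadbbdc" → no match
vi → no match — must start with "b"
vii. "bcbbbbc" → no match
viii → no match

i, iii, iv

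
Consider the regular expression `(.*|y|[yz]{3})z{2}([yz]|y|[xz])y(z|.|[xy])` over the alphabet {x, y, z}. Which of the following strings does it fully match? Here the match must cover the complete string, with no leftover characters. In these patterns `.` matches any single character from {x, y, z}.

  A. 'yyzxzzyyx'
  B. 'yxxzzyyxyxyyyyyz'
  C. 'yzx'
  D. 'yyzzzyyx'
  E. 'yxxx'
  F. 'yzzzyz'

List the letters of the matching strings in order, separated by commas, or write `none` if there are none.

A, D, F

A. 'yyzxzzyyx' → match
B → no match
C. 'yzx' → no match
D. 'yyzzzyyx' → match
E. 'yxxx' → no match
F. 'yzzzyz' → match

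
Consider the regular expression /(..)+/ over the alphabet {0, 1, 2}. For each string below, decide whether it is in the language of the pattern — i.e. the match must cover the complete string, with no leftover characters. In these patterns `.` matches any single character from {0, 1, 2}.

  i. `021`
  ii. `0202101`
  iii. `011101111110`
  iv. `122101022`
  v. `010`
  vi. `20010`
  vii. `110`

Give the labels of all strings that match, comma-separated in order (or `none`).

i → no match
ii → no match
iii → match
iv → no match
v → no match
vi → no match
vii → no match

iii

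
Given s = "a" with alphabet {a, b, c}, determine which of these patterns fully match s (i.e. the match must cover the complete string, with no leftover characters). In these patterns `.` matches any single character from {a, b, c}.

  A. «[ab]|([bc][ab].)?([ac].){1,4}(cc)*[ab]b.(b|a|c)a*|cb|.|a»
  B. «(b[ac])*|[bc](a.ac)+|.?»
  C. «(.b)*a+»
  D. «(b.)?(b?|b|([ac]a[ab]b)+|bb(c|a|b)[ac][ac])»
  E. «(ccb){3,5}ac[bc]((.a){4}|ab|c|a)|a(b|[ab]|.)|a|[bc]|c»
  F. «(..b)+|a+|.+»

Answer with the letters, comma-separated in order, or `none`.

A, B, C, E, F

A → match
B → match
C → match
D → no match
E → match
F → match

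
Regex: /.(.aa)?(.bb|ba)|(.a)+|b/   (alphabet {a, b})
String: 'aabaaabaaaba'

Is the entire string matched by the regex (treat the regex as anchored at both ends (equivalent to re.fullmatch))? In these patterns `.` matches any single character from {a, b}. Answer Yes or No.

Yes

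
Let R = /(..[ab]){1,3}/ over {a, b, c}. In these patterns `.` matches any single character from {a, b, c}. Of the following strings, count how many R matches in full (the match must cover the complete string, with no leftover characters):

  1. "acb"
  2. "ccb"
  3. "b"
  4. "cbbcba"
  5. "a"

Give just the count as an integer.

3

1 → match
2 → match
3 → no match
4 → match
5 → no match
Total matched: 3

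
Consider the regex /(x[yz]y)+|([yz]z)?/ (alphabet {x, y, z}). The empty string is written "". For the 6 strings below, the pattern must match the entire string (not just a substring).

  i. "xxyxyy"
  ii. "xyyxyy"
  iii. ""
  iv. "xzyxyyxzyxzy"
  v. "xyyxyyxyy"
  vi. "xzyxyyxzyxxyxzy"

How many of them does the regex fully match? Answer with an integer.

4

i → no match
ii → match
iii → match
iv → match
v → match
vi → no match
Total matched: 4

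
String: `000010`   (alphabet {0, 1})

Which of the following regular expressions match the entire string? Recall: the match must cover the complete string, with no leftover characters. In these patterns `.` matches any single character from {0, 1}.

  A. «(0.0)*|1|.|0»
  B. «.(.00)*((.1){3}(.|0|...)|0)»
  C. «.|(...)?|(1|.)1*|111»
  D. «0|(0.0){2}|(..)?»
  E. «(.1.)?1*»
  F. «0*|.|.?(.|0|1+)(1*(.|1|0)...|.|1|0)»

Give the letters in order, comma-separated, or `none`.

A → match
B → no match
C → no match
D → match
E → no match
F → match

A, D, F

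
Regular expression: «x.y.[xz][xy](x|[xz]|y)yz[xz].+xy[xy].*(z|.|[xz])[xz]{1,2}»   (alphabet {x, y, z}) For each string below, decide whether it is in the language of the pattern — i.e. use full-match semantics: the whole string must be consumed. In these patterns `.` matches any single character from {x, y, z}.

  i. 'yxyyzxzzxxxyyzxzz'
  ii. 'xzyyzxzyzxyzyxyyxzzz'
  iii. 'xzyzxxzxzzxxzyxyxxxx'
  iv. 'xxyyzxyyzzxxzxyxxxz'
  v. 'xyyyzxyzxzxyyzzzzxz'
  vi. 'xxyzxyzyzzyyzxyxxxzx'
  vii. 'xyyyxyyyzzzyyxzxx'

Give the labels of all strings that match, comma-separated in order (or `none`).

i → no match — must start with 'x'
ii → match
iii → no match
iv → match
v → no match
vi → match
vii → no match

ii, iv, vi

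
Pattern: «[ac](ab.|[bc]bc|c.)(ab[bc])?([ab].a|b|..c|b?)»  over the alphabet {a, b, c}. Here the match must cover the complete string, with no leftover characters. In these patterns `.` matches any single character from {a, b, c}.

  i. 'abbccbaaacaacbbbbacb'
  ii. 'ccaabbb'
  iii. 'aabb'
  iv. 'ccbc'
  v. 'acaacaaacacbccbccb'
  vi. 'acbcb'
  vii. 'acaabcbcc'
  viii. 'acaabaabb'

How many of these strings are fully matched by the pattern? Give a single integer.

i → no match
ii → match
iii → match
iv → match
v → no match
vi → match
vii → match
viii → no match
Total matched: 5

5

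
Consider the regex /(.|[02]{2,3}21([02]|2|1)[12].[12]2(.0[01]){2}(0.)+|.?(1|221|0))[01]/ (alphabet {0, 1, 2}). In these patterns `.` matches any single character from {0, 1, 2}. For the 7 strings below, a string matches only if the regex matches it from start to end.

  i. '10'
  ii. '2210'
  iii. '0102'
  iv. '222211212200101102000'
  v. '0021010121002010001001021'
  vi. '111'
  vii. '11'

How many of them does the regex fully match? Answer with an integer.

4

i. '10' → match
ii. '2210' → match
iii. '0102' → no match
iv → no match
v → no match
vi. '111' → match
vii. '11' → match
Total matched: 4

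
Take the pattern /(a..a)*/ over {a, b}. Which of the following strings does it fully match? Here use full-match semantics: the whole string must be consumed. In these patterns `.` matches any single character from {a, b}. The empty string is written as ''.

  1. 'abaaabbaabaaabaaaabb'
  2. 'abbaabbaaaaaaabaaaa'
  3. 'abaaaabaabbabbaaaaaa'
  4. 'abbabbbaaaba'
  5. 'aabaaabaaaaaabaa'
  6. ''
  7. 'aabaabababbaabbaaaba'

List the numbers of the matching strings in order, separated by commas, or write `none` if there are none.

1 → no match
2 → no match
3 → no match
4 → no match
5 → match
6 → match
7 → no match

5, 6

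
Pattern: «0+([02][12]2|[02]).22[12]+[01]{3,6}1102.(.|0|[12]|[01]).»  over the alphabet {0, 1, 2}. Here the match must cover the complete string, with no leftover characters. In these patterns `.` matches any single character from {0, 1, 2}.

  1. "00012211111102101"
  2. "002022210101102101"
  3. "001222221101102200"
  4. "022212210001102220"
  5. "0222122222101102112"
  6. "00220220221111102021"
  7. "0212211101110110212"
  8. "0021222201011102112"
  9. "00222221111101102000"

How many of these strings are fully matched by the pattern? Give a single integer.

1 → match
2 → match
3 → match
4 → match
5 → no match
6 → no match
7 → no match
8 → match
9 → match
Total matched: 6

6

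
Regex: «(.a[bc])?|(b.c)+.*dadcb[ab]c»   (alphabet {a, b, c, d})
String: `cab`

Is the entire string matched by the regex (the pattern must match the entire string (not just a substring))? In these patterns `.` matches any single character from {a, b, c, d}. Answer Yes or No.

Yes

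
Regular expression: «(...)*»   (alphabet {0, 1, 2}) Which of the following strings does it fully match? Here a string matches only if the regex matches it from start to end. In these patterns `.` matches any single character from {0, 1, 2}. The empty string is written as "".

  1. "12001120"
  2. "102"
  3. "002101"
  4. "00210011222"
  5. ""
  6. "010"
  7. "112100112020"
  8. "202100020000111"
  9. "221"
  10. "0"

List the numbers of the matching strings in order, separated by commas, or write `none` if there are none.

2, 3, 5, 6, 7, 8, 9

1 → no match
2 → match
3 → match
4 → no match
5 → match
6 → match
7 → match
8 → match
9 → match
10 → no match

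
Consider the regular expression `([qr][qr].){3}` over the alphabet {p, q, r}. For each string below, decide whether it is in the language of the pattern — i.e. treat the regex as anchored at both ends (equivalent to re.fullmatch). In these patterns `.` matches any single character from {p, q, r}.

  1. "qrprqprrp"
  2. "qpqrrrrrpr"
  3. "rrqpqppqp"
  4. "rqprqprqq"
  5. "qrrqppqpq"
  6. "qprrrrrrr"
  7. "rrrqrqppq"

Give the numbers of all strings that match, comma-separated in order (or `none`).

1 → match
2 → no match
3 → no match
4 → match
5 → no match
6 → no match
7 → no match

1, 4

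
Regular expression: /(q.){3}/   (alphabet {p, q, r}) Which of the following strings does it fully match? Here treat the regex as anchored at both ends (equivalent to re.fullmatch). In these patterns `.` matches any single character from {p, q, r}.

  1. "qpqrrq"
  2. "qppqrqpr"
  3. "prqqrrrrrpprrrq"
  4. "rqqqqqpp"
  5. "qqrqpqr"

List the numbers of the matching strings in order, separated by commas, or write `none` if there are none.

1. "qpqrrq" → no match
2. "qppqrqpr" → no match
3 → no match — must start with "q"
4. "rqqqqqpp" → no match — must start with "q"
5. "qqrqpqr" → no match

none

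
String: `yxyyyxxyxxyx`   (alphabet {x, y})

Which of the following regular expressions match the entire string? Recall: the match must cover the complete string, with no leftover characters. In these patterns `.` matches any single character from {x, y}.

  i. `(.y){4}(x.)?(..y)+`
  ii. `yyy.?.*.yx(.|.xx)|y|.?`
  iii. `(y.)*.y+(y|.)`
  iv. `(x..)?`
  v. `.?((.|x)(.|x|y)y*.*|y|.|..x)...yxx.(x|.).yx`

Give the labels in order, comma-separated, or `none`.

i → no match — must end with `y`
ii → no match
iii → no match
iv → no match
v → match

v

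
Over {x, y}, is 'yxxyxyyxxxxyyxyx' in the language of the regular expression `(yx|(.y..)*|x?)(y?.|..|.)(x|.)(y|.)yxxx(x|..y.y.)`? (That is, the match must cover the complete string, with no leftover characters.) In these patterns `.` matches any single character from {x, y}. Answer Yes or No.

Yes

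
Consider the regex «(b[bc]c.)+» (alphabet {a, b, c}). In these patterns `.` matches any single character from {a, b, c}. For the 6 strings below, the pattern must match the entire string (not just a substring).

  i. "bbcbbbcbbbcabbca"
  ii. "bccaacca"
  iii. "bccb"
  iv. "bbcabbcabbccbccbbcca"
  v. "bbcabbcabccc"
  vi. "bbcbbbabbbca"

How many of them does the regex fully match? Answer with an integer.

4

i → match
ii. "bccaacca" → no match
iii. "bccb" → match
iv → match
v. "bbcabbcabccc" → match
vi. "bbcbbbabbbca" → no match
Total matched: 4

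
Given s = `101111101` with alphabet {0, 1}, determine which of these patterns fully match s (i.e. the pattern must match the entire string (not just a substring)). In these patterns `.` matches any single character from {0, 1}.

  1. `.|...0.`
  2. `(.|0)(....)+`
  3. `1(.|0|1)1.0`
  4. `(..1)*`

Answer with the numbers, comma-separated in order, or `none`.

2, 4

1 → no match
2 → match
3 → no match — must end with `0`
4 → match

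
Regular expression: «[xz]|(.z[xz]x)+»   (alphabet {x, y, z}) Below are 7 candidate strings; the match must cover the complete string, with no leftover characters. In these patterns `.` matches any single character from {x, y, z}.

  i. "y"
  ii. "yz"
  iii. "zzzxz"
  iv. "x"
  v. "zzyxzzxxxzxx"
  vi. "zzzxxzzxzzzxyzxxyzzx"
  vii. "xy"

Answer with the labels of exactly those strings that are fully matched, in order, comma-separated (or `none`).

iv, vi

i. "y" → no match
ii. "yz" → no match
iii. "zzzxz" → no match
iv. "x" → match
v. "zzyxzzxxxzxx" → no match
vi → match
vii. "xy" → no match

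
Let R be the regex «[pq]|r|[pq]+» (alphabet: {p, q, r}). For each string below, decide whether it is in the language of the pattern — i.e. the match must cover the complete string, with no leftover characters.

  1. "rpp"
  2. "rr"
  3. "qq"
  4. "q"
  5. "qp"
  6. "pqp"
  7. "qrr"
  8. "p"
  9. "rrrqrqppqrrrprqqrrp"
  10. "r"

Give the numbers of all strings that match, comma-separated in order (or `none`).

1. "rpp" → no match
2. "rr" → no match
3. "qq" → match
4. "q" → match
5. "qp" → match
6. "pqp" → match
7. "qrr" → no match
8. "p" → match
9 → no match
10. "r" → match

3, 4, 5, 6, 8, 10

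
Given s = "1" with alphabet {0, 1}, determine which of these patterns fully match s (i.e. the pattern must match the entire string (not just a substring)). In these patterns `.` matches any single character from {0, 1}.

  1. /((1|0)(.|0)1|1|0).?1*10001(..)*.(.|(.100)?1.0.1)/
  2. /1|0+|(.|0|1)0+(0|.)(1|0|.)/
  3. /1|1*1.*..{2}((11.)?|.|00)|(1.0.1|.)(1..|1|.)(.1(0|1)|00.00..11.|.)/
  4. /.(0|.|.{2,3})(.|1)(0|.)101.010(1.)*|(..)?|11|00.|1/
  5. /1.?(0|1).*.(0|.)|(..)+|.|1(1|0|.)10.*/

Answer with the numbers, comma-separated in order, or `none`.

1 → no match
2 → match
3 → match
4 → match
5 → match

2, 3, 4, 5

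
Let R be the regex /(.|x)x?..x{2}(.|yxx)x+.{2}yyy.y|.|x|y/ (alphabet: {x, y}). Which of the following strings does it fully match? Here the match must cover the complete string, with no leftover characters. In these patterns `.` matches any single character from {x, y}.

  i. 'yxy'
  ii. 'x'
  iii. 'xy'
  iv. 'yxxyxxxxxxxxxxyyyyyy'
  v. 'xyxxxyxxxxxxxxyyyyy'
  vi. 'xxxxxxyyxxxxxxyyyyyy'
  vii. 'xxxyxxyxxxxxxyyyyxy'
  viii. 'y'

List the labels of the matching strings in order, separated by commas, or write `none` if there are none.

i → no match
ii → match
iii → no match
iv → match
v → match
vi → no match
vii → match
viii → match

ii, iv, v, vii, viii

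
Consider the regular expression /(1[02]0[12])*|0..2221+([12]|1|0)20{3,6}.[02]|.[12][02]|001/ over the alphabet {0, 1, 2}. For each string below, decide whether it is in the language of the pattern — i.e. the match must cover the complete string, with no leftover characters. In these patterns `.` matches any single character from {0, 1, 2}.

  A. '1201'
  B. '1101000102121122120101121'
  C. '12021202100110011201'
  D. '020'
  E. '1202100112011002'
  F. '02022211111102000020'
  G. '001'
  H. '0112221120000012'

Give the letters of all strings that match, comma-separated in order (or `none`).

A, C, D, E, F, G, H

A. '1201' → match
B → no match
C → match
D. '020' → match
E → match
F → match
G. '001' → match
H → match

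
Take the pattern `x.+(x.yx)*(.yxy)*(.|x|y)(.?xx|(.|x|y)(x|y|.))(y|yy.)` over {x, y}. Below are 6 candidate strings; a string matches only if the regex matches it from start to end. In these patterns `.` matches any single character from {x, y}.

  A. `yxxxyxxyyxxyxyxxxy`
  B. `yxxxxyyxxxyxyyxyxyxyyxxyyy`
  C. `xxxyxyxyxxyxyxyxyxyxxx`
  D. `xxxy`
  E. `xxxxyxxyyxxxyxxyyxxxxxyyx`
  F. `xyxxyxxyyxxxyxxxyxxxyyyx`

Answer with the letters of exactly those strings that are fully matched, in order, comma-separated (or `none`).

E, F

A → no match — must start with `x`
B → no match — must start with `x`
C → no match
D. `xxxy` → no match
E → match
F → match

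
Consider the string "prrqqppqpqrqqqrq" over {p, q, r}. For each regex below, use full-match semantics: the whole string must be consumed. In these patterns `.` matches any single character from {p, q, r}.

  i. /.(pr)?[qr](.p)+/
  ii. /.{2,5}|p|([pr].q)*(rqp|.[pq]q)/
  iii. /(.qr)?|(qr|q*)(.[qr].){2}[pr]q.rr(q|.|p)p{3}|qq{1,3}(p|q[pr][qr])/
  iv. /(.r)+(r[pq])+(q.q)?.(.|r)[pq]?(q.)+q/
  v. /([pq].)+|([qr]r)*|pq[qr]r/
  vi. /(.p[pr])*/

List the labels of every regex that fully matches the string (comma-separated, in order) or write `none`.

i → no match — must end with "p"
ii → no match
iii → no match
iv → match
v → no match
vi → no match

iv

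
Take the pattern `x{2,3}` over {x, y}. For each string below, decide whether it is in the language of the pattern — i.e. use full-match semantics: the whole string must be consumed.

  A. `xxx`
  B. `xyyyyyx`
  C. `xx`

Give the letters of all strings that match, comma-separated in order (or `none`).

A, C

A → match
B → no match
C → match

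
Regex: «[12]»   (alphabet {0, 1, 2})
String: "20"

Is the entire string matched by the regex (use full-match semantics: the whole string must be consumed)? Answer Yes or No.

No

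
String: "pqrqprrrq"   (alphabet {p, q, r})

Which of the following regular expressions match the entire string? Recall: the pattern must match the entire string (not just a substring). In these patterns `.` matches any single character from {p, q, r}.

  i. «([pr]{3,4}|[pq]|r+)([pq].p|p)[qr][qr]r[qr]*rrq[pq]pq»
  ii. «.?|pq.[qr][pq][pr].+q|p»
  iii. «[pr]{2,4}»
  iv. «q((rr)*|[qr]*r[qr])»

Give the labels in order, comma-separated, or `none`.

i → no match — must end with "pq"
ii → match
iii → no match
iv → no match — must start with "q"

ii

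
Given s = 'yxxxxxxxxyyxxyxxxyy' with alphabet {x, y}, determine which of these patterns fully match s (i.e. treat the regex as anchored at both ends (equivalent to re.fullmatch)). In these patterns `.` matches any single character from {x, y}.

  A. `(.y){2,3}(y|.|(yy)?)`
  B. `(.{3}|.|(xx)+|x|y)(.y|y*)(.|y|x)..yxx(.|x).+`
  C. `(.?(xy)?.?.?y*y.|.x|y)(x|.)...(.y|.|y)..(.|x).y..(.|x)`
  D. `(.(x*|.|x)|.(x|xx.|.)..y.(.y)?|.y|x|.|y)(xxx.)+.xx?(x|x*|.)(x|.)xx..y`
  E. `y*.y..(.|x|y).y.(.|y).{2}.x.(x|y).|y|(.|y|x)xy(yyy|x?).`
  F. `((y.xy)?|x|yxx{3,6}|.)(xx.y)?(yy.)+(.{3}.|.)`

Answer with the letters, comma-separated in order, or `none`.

A → no match
B → no match
C → no match
D → match
E → no match
F → no match

D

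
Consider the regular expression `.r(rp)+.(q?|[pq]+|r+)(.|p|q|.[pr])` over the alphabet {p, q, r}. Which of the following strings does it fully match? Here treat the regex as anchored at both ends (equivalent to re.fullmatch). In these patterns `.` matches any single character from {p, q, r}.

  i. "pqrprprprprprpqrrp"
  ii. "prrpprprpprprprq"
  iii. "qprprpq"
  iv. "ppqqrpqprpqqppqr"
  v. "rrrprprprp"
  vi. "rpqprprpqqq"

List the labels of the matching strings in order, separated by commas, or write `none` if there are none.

v

i → no match
ii → no match
iii → no match
iv → no match
v → match
vi → no match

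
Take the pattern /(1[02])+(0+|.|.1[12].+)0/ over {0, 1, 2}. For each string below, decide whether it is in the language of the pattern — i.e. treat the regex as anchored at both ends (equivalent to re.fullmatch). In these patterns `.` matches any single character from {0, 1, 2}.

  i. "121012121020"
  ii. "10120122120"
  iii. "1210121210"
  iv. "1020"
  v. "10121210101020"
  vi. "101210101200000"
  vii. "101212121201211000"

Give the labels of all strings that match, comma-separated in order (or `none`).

i, ii, iii, iv, v, vi, vii

i → match
ii → match
iii → match
iv → match
v → match
vi → match
vii → match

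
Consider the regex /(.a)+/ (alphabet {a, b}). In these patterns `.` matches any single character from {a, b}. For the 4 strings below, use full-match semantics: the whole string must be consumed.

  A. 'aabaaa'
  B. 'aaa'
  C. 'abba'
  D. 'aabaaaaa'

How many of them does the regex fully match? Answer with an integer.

A → match
B → no match
C → no match
D → match
Total matched: 2

2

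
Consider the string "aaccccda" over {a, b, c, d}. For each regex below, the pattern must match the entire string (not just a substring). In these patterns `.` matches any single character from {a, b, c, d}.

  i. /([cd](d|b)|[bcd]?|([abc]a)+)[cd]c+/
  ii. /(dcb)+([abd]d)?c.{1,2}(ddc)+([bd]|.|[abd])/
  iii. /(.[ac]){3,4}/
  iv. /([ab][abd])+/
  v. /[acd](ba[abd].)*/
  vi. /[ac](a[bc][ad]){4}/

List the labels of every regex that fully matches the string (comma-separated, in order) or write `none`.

i → no match — must end with "c"
ii → no match — must start with "dcb"
iii → match
iv → no match
v → no match
vi → no match

iii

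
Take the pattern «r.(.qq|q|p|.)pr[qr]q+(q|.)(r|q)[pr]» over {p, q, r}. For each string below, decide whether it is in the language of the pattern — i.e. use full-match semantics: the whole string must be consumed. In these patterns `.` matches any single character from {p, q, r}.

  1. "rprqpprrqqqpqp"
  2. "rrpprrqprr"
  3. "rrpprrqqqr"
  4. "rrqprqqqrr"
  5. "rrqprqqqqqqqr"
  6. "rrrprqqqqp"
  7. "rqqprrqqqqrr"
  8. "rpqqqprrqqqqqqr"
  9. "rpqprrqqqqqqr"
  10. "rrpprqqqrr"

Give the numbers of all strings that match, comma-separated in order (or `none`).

1 → no match
2 → match
3 → match
4 → match
5 → match
6 → match
7 → match
8 → match
9 → match
10 → match

2, 3, 4, 5, 6, 7, 8, 9, 10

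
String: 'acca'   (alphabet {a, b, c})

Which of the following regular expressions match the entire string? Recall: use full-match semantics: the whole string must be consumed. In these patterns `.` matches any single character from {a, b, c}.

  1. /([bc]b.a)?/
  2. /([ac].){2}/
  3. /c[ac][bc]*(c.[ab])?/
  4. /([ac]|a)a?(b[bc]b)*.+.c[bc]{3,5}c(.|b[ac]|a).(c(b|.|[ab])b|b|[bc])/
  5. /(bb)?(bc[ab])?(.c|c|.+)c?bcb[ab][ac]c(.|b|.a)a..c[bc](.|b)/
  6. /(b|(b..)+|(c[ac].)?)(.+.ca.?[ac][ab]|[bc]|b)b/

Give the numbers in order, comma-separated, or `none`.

1 → no match
2 → match
3 → no match — must start with 'c'
4 → no match
5 → no match
6 → no match — must end with 'b'

2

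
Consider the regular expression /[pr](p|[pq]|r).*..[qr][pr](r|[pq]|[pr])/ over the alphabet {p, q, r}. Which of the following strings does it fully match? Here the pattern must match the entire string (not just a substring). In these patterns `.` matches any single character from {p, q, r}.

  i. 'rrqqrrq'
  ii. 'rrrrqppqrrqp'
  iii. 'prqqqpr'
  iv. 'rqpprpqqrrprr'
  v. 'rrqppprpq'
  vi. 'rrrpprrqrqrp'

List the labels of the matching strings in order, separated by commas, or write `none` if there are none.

i → match
ii → no match
iii → match
iv → no match
v → match
vi → match

i, iii, v, vi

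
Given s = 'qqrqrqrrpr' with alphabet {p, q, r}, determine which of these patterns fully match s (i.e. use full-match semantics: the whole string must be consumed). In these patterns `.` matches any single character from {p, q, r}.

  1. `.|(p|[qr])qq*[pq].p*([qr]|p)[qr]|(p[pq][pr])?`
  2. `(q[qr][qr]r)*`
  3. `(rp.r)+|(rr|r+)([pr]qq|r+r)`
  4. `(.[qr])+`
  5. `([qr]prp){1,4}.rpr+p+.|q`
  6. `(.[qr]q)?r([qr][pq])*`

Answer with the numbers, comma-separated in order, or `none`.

1 → no match
2 → no match
3 → no match
4 → match
5 → no match
6 → no match

4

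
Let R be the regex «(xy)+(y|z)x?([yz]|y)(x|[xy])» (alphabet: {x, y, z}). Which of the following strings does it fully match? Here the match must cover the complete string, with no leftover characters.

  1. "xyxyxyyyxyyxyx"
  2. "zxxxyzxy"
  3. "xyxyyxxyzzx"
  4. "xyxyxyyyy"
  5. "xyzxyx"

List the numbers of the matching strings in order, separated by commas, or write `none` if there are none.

1 → no match
2 → no match — must start with "xy"
3 → no match
4 → match
5 → match

4, 5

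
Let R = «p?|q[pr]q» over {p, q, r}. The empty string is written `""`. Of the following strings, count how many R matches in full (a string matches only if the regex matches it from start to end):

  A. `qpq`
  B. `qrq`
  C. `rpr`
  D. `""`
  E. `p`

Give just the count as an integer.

4

A → match
B → match
C → no match
D → match
E → match
Total matched: 4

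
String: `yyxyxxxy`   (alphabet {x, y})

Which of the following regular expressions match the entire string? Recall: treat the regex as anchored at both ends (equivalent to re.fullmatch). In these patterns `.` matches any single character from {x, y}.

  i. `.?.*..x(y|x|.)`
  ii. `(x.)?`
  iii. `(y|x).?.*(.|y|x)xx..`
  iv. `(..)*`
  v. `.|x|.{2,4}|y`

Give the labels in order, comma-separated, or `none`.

i → match
ii → no match
iii → match
iv → match
v → no match

i, iii, iv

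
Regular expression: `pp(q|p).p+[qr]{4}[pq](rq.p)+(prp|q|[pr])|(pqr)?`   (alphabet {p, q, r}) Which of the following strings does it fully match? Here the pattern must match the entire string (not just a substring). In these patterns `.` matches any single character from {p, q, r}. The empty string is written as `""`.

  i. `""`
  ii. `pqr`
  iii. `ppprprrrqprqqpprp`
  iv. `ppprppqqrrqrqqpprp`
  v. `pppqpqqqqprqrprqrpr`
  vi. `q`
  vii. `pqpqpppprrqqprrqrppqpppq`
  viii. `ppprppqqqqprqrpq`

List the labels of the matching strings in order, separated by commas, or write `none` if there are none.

i, ii, iii, iv, v, viii

i. `""` → match
ii. `pqr` → match
iii → match
iv → match
v → match
vi. `q` → no match
vii → no match
viii → match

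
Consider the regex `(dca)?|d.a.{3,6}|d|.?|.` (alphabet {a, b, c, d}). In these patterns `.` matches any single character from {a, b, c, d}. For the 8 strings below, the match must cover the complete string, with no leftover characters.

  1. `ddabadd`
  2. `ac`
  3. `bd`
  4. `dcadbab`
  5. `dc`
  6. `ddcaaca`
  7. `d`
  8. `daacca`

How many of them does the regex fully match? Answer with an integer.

4

1 → match
2 → no match
3 → no match
4 → match
5 → no match
6 → no match
7 → match
8 → match
Total matched: 4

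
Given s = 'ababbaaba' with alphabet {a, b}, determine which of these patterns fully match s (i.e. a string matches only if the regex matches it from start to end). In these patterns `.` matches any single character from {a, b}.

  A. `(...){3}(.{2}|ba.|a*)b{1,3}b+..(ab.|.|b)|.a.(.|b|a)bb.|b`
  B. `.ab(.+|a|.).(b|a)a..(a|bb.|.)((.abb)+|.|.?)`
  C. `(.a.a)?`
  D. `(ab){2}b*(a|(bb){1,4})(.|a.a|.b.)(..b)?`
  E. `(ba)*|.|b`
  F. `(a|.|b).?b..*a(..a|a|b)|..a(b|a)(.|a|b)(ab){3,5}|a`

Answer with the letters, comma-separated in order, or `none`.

D, F

A → no match
B → no match
C → no match
D → match
E → no match
F → match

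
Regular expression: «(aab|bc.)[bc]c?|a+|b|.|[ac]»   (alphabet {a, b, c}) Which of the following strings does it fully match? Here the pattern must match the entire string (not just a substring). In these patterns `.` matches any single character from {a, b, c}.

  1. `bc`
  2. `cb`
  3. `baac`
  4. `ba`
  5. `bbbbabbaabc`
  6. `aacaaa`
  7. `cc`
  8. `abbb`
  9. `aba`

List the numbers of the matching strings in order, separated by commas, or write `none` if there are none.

none

1 → no match
2 → no match
3 → no match
4 → no match
5 → no match
6 → no match
7 → no match
8 → no match
9 → no match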